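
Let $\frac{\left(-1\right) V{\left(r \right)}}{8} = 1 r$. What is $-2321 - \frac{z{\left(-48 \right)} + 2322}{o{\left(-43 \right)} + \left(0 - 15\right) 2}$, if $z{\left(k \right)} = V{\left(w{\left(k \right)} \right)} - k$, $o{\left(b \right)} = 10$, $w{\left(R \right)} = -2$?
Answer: $- \frac{22017}{10} \approx -2201.7$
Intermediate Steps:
$V{\left(r \right)} = - 8 r$ ($V{\left(r \right)} = - 8 \cdot 1 r = - 8 r$)
$z{\left(k \right)} = 16 - k$ ($z{\left(k \right)} = \left(-8\right) \left(-2\right) - k = 16 - k$)
$-2321 - \frac{z{\left(-48 \right)} + 2322}{o{\left(-43 \right)} + \left(0 - 15\right) 2} = -2321 - \frac{\left(16 - -48\right) + 2322}{10 + \left(0 - 15\right) 2} = -2321 - \frac{\left(16 + 48\right) + 2322}{10 - 30} = -2321 - \frac{64 + 2322}{10 - 30} = -2321 - \frac{2386}{-20} = -2321 - 2386 \left(- \frac{1}{20}\right) = -2321 - - \frac{1193}{10} = -2321 + \frac{1193}{10} = - \frac{22017}{10}$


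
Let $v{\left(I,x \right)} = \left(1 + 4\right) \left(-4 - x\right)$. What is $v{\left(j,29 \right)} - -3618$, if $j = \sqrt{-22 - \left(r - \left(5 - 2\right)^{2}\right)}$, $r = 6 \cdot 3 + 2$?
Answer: $3453$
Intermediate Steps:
$r = 20$ ($r = 18 + 2 = 20$)
$j = i \sqrt{33}$ ($j = \sqrt{-22 + \left(\left(5 - 2\right)^{2} - 20\right)} = \sqrt{-22 - \left(20 - 3^{2}\right)} = \sqrt{-22 + \left(9 - 20\right)} = \sqrt{-22 - 11} = \sqrt{-33} = i \sqrt{33} \approx 5.7446 i$)
$v{\left(I,x \right)} = -20 - 5 x$ ($v{\left(I,x \right)} = 5 \left(-4 - x\right) = -20 - 5 x$)
$v{\left(j,29 \right)} - -3618 = \left(-20 - 145\right) - -3618 = \left(-20 - 145\right) + 3618 = -165 + 3618 = 3453$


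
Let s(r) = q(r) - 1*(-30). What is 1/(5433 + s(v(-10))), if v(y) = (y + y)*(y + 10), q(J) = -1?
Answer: 1/5462 ≈ 0.00018308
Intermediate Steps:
v(y) = 2*y*(10 + y) (v(y) = (2*y)*(10 + y) = 2*y*(10 + y))
s(r) = 29 (s(r) = -1 - 1*(-30) = -1 + 30 = 29)
1/(5433 + s(v(-10))) = 1/(5433 + 29) = 1/5462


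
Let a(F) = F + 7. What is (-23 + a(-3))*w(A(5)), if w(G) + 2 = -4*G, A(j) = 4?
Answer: 342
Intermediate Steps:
w(G) = -2 - 4*G
a(F) = 7 + F
(-23 + a(-3))*w(A(5)) = (-23 + (7 - 3))*(-2 - 4*4) = (-23 + 4)*(-2 - 16) = -19*(-18) = 342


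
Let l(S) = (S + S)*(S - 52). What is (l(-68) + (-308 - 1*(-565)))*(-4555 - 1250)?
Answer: -96229485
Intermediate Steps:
l(S) = 2*S*(-52 + S) (l(S) = (2*S)*(-52 + S) = 2*S*(-52 + S))
(l(-68) + (-308 - 1*(-565)))*(-4555 - 1250) = (2*(-68)*(-52 - 68) + (-308 - 1*(-565)))*(-4555 - 1250) = (2*(-68)*(-120) + (-308 + 565))*(-5805) = (16320 + 257)*(-5805) = 16577*(-5805) = -96229485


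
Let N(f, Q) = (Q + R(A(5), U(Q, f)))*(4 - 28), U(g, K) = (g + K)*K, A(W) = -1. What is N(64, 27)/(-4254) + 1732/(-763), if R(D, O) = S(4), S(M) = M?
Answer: -1133376/540967 ≈ -2.0951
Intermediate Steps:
U(g, K) = K*(K + g) (U(g, K) = (K + g)*K = K*(K + g))
R(D, O) = 4
N(f, Q) = -96 - 24*Q (N(f, Q) = (Q + 4)*(4 - 28) = (4 + Q)*(-24) = -96 - 24*Q)
N(64, 27)/(-4254) + 1732/(-763) = (-96 - 24*27)/(-4254) + 1732/(-763) = (-96 - 648)*(-1/4254) + 1732*(-1/763) = -744*(-1/4254) - 1732/763 = 124/709 - 1732/763 = -1133376/540967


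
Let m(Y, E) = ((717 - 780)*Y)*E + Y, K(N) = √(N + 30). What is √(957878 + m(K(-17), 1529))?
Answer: √(957878 - 96326*√13) ≈ 781.39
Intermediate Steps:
K(N) = √(30 + N)
m(Y, E) = Y - 63*E*Y (m(Y, E) = (-63*Y)*E + Y = -63*E*Y + Y = Y - 63*E*Y)
√(957878 + m(K(-17), 1529)) = √(957878 + √(30 - 17)*(1 - 63*1529)) = √(957878 + √13*(1 - 96327)) = √(957878 + √13*(-96326)) = √(957878 - 96326*√13)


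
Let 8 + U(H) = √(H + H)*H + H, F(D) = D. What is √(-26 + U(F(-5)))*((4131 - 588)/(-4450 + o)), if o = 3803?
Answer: -3543*√(-39 - 5*I*√10)/647 ≈ -6.7992 + 34.867*I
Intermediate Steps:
U(H) = -8 + H + √2*H^(3/2) (U(H) = -8 + (√(H + H)*H + H) = -8 + (√(2*H)*H + H) = -8 + ((√2*√H)*H + H) = -8 + (√2*H^(3/2) + H) = -8 + (H + √2*H^(3/2)) = -8 + H + √2*H^(3/2))
√(-26 + U(F(-5)))*((4131 - 588)/(-4450 + o)) = √(-26 + (-8 - 5 + √2*(-5)^(3/2)))*((4131 - 588)/(-4450 + 3803)) = √(-26 + (-8 - 5 + √2*(-5*I*√5)))*(3543/(-647)) = √(-26 + (-8 - 5 - 5*I*√10))*(3543*(-1/647)) = √(-26 + (-13 - 5*I*√10))*(-3543/647) = √(-39 - 5*I*√10)*(-3543/647) = -3543*√(-39 - 5*I*√10)/647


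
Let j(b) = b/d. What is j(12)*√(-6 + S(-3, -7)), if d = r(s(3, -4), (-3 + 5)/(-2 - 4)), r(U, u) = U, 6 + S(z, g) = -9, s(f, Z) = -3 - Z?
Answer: 12*I*√21 ≈ 54.991*I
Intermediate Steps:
S(z, g) = -15 (S(z, g) = -6 - 9 = -15)
d = 1 (d = -3 - 1*(-4) = -3 + 4 = 1)
j(b) = b (j(b) = b/1 = b*1 = b)
j(12)*√(-6 + S(-3, -7)) = 12*√(-6 - 15) = 12*√(-21) = 12*(I*√21) = 12*I*√21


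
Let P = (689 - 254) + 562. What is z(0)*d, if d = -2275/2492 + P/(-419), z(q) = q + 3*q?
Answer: 0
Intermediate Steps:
P = 997 (P = 435 + 562 = 997)
z(q) = 4*q
d = -491107/149164 (d = -2275/2492 + 997/(-419) = -2275*1/2492 + 997*(-1/419) = -325/356 - 997/419 = -491107/149164 ≈ -3.2924)
z(0)*d = (4*0)*(-491107/149164) = 0*(-491107/149164) = 0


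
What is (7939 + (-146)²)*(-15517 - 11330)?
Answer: -785408985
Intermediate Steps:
(7939 + (-146)²)*(-15517 - 11330) = (7939 + 21316)*(-26847) = 29255*(-26847) = -785408985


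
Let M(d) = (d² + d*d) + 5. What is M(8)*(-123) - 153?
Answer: -16512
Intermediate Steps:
M(d) = 5 + 2*d² (M(d) = (d² + d²) + 5 = 2*d² + 5 = 5 + 2*d²)
M(8)*(-123) - 153 = (5 + 2*8²)*(-123) - 153 = (5 + 2*64)*(-123) - 153 = (5 + 128)*(-123) - 153 = 133*(-123) - 153 = -16359 - 153 = -16512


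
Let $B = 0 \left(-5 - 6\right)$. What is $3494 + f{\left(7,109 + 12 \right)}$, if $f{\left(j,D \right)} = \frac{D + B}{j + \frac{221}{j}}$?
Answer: $\frac{944227}{270} \approx 3497.1$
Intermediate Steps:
$B = 0$ ($B = 0 \left(-11\right) = 0$)
$f{\left(j,D \right)} = \frac{D}{j + \frac{221}{j}}$ ($f{\left(j,D \right)} = \frac{D + 0}{j + \frac{221}{j}} = \frac{D}{j + \frac{221}{j}}$)
$3494 + f{\left(7,109 + 12 \right)} = 3494 + \left(109 + 12\right) 7 \frac{1}{221 + 7^{2}} = 3494 + 121 \cdot 7 \frac{1}{221 + 49} = 3494 + 121 \cdot 7 \cdot \frac{1}{270} = 3494 + \frac{847}{270} = \frac{944227}{270}$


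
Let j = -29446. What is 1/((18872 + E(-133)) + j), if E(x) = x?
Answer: -1/10707 ≈ -9.3397e-5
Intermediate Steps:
1/((18872 + E(-133)) + j) = 1/((18872 - 133) - 29446) = 1/(18739 - 29446) = 1/(-10707) = -1/10707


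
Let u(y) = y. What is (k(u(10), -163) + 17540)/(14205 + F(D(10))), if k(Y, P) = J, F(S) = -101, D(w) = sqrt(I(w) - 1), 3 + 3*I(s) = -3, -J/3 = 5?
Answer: 17525/14104 ≈ 1.2426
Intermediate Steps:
J = -15 (J = -3*5 = -15)
I(s) = -2 (I(s) = -1 + (1/3)*(-3) = -1 - 1 = -2)
D(w) = I*sqrt(3) (D(w) = sqrt(-2 - 1) = sqrt(-3) = I*sqrt(3))
k(Y, P) = -15
(k(u(10), -163) + 17540)/(14205 + F(D(10))) = (-15 + 17540)/(14205 - 101) = 17525/14104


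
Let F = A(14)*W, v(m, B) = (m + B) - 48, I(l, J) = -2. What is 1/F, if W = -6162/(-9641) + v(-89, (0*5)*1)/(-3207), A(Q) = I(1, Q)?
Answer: -30918687/42164702 ≈ -0.73328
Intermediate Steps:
A(Q) = -2
v(m, B) = -48 + B + m (v(m, B) = (B + m) - 48 = -48 + B + m)
W = 21082351/30918687 (W = -6162/(-9641) + (-48 + (0*5)*1 - 89)/(-3207) = -6162*(-1/9641) + (-48 + 0*1 - 89)*(-1/3207) = 6162/9641 + (-48 + 0 - 89)*(-1/3207) = 6162/9641 - 137*(-1/3207) = 6162/9641 + 137/3207 = 21082351/30918687 ≈ 0.68186)
F = -42164702/30918687 (F = -2*21082351/30918687 = -42164702/30918687 ≈ -1.3637)
1/F = 1/(-42164702/30918687) = -30918687/42164702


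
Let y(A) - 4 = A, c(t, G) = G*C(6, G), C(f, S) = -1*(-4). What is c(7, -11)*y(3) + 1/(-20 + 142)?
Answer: -37575/122 ≈ -307.99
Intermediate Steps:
C(f, S) = 4
c(t, G) = 4*G (c(t, G) = G*4 = 4*G)
y(A) = 4 + A
c(7, -11)*y(3) + 1/(-20 + 142) = (4*(-11))*(4 + 3) + 1/(-20 + 142) = -44*7 + 1/122 = -308 + 1/122 = -37575/122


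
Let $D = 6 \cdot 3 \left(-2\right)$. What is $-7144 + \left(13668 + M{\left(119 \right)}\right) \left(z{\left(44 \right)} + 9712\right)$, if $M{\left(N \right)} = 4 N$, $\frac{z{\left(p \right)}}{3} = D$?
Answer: $135831832$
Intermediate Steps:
$D = -36$ ($D = 18 \left(-2\right) = -36$)
$z{\left(p \right)} = -108$ ($z{\left(p \right)} = 3 \left(-36\right) = -108$)
$-7144 + \left(13668 + M{\left(119 \right)}\right) \left(z{\left(44 \right)} + 9712\right) = -7144 + \left(13668 + 4 \cdot 119\right) \left(-108 + 9712\right) = -7144 + \left(13668 + 476\right) 9604 = -7144 + 14144 \cdot 9604 = -7144 + 135838976 = 135831832$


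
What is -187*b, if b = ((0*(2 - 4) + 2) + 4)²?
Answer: -6732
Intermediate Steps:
b = 36 (b = ((0*(-2) + 2) + 4)² = ((0 + 2) + 4)² = (2 + 4)² = 6² = 36)
-187*b = -187*36 = -6732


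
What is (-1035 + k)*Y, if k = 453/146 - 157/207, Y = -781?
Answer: 24374167301/30222 ≈ 8.0650e+5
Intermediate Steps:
k = 70849/30222 (k = 453*(1/146) - 157*1/207 = 453/146 - 157/207 = 70849/30222 ≈ 2.3443)
(-1035 + k)*Y = (-1035 + 70849/30222)*(-781) = -31208921/30222*(-781) = 24374167301/30222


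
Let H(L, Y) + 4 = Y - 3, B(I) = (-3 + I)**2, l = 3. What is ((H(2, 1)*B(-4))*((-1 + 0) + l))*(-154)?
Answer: 90552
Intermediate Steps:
H(L, Y) = -7 + Y (H(L, Y) = -4 + (Y - 3) = -4 + (-3 + Y) = -7 + Y)
((H(2, 1)*B(-4))*((-1 + 0) + l))*(-154) = (((-7 + 1)*(-3 - 4)**2)*((-1 + 0) + 3))*(-154) = ((-6*(-7)**2)*(-1 + 3))*(-154) = (-6*49*2)*(-154) = -294*2*(-154) = -588*(-154) = 90552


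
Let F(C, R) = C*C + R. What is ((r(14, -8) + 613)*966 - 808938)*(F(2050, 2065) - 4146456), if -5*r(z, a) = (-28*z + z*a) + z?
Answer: -7095806208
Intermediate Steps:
r(z, a) = 27*z/5 - a*z/5 (r(z, a) = -((-28*z + z*a) + z)/5 = -((-28*z + a*z) + z)/5 = -(-27*z + a*z)/5 = 27*z/5 - a*z/5)
F(C, R) = R + C² (F(C, R) = C² + R = R + C²)
((r(14, -8) + 613)*966 - 808938)*(F(2050, 2065) - 4146456) = (((⅕)*14*(27 - 1*(-8)) + 613)*966 - 808938)*((2065 + 2050²) - 4146456) = (((⅕)*14*(27 + 8) + 613)*966 - 808938)*((2065 + 4202500) - 4146456) = (((⅕)*14*35 + 613)*966 - 808938)*(4204565 - 4146456) = ((98 + 613)*966 - 808938)*58109 = (711*966 - 808938)*58109 = (686826 - 808938)*58109 = -122112*58109 = -7095806208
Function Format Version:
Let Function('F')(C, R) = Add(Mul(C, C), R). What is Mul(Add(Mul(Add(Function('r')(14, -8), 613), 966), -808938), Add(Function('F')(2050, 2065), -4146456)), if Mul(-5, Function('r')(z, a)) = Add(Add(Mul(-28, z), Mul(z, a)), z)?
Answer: -7095806208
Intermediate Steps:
Function('r')(z, a) = Add(Mul(Rational(27, 5), z), Mul(Rational(-1, 5), a, z)) (Function('r')(z, a) = Mul(Rational(-1, 5), Add(Add(Mul(-28, z), Mul(z, a)), z)) = Mul(Rational(-1, 5), Add(Add(Mul(-28, z), Mul(a, z)), z)) = Mul(Rational(-1, 5), Add(Mul(-27, z), Mul(a, z))) = Add(Mul(Rational(27, 5), z), Mul(Rational(-1, 5), a, z)))
Function('F')(C, R) = Add(R, Pow(C, 2)) (Function('F')(C, R) = Add(Pow(C, 2), R) = Add(R, Pow(C, 2)))
Mul(Add(Mul(Add(Function('r')(14, -8), 613), 966), -808938), Add(Function('F')(2050, 2065), -4146456)) = Mul(Add(Mul(Add(Mul(Rational(1, 5), 14, Add(27, Mul(-1, -8))), 613), 966), -808938), Add(Add(2065, Pow(2050, 2)), -4146456)) = Mul(Add(Mul(Add(Mul(Rational(1, 5), 14, Add(27, 8)), 613), 966), -808938), Add(Add(2065, 4202500), -4146456)) = Mul(Add(Mul(Add(Mul(Rational(1, 5), 14, 35), 613), 966), -808938), Add(4204565, -4146456)) = Mul(Add(Mul(Add(98, 613), 966), -808938), 58109) = Mul(Add(Mul(711, 966), -808938), 58109) = Mul(Add(686826, -808938), 58109) = Mul(-122112, 58109) = -7095806208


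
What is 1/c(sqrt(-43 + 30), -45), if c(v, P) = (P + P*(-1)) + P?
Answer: -1/45 ≈ -0.022222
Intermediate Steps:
c(v, P) = P (c(v, P) = (P - P) + P = 0 + P = P)
1/c(sqrt(-43 + 30), -45) = 1/(-45) = -1/45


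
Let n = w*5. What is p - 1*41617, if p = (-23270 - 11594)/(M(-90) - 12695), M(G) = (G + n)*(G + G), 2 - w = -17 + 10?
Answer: -191195251/4595 ≈ -41609.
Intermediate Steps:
w = 9 (w = 2 - (-17 + 10) = 2 - 1*(-7) = 2 + 7 = 9)
n = 45 (n = 9*5 = 45)
M(G) = 2*G*(45 + G) (M(G) = (G + 45)*(G + G) = (45 + G)*(2*G) = 2*G*(45 + G))
p = 34864/4595 (p = (-23270 - 11594)/(2*(-90)*(45 - 90) - 12695) = -34864/(2*(-90)*(-45) - 12695) = -34864/(8100 - 12695) = -34864/(-4595) = -34864*(-1/4595) = 34864/4595 ≈ 7.5874)
p - 1*41617 = 34864/4595 - 1*41617 = 34864/4595 - 41617 = -191195251/4595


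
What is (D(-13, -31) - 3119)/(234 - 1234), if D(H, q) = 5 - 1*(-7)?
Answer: 3107/1000 ≈ 3.1070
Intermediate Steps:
D(H, q) = 12 (D(H, q) = 5 + 7 = 12)
(D(-13, -31) - 3119)/(234 - 1234) = (12 - 3119)/(234 - 1234) = -3107/(-1000) = -3107*(-1/1000) = 3107/1000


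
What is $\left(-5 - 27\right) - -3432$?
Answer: $3400$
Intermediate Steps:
$\left(-5 - 27\right) - -3432 = \left(-5 - 27\right) + 3432 = -32 + 3432 = 3400$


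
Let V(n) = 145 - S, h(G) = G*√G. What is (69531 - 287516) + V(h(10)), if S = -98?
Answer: -217742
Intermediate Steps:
h(G) = G^(3/2)
V(n) = 243 (V(n) = 145 - 1*(-98) = 145 + 98 = 243)
(69531 - 287516) + V(h(10)) = (69531 - 287516) + 243 = -217985 + 243 = -217742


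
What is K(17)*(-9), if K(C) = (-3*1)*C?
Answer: 459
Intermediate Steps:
K(C) = -3*C
K(17)*(-9) = -3*17*(-9) = -51*(-9) = 459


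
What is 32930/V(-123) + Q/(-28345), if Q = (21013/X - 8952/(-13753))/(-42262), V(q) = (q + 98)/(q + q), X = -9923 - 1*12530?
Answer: 119863003377050048234579/369911920139326510 ≈ 3.2403e+5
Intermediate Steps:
X = -22453 (X = -9923 - 12530 = -22453)
V(q) = (98 + q)/(2*q) (V(q) = (98 + q)/((2*q)) = (98 + q)*(1/(2*q)) = (98 + q)/(2*q))
Q = 87992533/13050341158558 (Q = (21013/(-22453) - 8952/(-13753))/(-42262) = (21013*(-1/22453) - 8952*(-1/13753))*(-1/42262) = (-21013/22453 + 8952/13753)*(-1/42262) = -87992533/308796109*(-1/42262) = 87992533/13050341158558 ≈ 6.7425e-6)
32930/V(-123) + Q/(-28345) = 32930/(((½)*(98 - 123)/(-123))) + (87992533/13050341158558)/(-28345) = 32930/(((½)*(-1/123)*(-25))) + (87992533/13050341158558)*(-1/28345) = 32930/(25/246) - 87992533/369911920139326510 = 32930*(246/25) - 87992533/369911920139326510 = 1620156/5 - 87992533/369911920139326510 = 119863003377050048234579/369911920139326510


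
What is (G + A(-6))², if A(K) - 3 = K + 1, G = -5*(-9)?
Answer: 1849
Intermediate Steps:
G = 45
A(K) = 4 + K (A(K) = 3 + (K + 1) = 3 + (1 + K) = 4 + K)
(G + A(-6))² = (45 + (4 - 6))² = (45 - 2)² = 43² = 1849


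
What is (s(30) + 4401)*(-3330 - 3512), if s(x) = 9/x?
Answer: -150568473/5 ≈ -3.0114e+7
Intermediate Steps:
(s(30) + 4401)*(-3330 - 3512) = (9/30 + 4401)*(-3330 - 3512) = (9*(1/30) + 4401)*(-6842) = (3/10 + 4401)*(-6842) = (44013/10)*(-6842) = -150568473/5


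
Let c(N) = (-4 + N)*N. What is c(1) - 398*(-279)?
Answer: 111039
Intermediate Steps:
c(N) = N*(-4 + N)
c(1) - 398*(-279) = 1*(-4 + 1) - 398*(-279) = 1*(-3) + 111042 = -3 + 111042 = 111039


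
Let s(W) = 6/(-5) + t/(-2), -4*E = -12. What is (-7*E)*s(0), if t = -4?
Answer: -84/5 ≈ -16.800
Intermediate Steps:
E = 3 (E = -1/4*(-12) = 3)
s(W) = 4/5 (s(W) = 6/(-5) - 4/(-2) = 6*(-1/5) - 4*(-1/2) = -6/5 + 2 = 4/5)
(-7*E)*s(0) = -7*3*(4/5) = -21*4/5 = -84/5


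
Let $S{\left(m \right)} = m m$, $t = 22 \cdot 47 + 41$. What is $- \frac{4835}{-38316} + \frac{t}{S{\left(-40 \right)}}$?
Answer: $\frac{489257}{613056} \approx 0.79806$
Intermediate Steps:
$t = 1075$ ($t = 1034 + 41 = 1075$)
$S{\left(m \right)} = m^{2}$
$- \frac{4835}{-38316} + \frac{t}{S{\left(-40 \right)}} = - \frac{4835}{-38316} + \frac{1075}{\left(-40\right)^{2}} = \left(-4835\right) \left(- \frac{1}{38316}\right) + \frac{1075}{1600} = \frac{4835}{38316} + 1075 \cdot \frac{1}{1600} = \frac{4835}{38316} + \frac{43}{64} = \frac{489257}{613056}$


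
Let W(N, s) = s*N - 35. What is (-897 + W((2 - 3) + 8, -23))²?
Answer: 1194649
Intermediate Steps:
W(N, s) = -35 + N*s (W(N, s) = N*s - 35 = -35 + N*s)
(-897 + W((2 - 3) + 8, -23))² = (-897 + (-35 + ((2 - 3) + 8)*(-23)))² = (-897 + (-35 + (-1 + 8)*(-23)))² = (-897 + (-35 + 7*(-23)))² = (-897 + (-35 - 161))² = (-897 - 196)² = (-1093)² = 1194649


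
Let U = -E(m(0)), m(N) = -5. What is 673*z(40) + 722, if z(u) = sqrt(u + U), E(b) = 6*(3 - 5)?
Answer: 722 + 1346*sqrt(13) ≈ 5575.1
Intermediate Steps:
E(b) = -12 (E(b) = 6*(-2) = -12)
U = 12 (U = -1*(-12) = 12)
z(u) = sqrt(12 + u) (z(u) = sqrt(u + 12) = sqrt(12 + u))
673*z(40) + 722 = 673*sqrt(12 + 40) + 722 = 673*sqrt(52) + 722 = 673*(2*sqrt(13)) + 722 = 1346*sqrt(13) + 722 = 722 + 1346*sqrt(13)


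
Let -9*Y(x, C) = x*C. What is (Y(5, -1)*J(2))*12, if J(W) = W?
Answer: 40/3 ≈ 13.333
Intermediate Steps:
Y(x, C) = -C*x/9 (Y(x, C) = -x*C/9 = -C*x/9)
(Y(5, -1)*J(2))*12 = (-⅑*(-1)*5*2)*12 = ((5/9)*2)*12 = (10/9)*12 = 40/3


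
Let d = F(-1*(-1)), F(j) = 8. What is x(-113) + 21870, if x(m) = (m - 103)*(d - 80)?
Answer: 37422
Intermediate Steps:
d = 8
x(m) = 7416 - 72*m (x(m) = (m - 103)*(8 - 80) = (-103 + m)*(-72) = 7416 - 72*m)
x(-113) + 21870 = (7416 - 72*(-113)) + 21870 = (7416 + 8136) + 21870 = 15552 + 21870 = 37422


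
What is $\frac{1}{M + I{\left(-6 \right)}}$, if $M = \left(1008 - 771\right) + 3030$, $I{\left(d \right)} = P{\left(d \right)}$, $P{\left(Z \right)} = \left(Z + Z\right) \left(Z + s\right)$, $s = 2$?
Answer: $\frac{1}{3315} \approx 0.00030166$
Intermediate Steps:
$P{\left(Z \right)} = 2 Z \left(2 + Z\right)$ ($P{\left(Z \right)} = \left(Z + Z\right) \left(Z + 2\right) = 2 Z \left(2 + Z\right)$)
$I{\left(d \right)} = 2 d \left(2 + d\right)$
$M = 3267$ ($M = 237 + 3030 = 3267$)
$\frac{1}{M + I{\left(-6 \right)}} = \frac{1}{3267 + 2 \left(-6\right) \left(2 - 6\right)} = \frac{1}{3267 + 2 \left(-6\right) \left(-4\right)} = \frac{1}{3267 + 48} = \frac{1}{3315}$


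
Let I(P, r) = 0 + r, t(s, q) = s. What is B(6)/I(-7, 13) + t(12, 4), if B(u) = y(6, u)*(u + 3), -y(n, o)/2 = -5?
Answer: 246/13 ≈ 18.923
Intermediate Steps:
y(n, o) = 10 (y(n, o) = -2*(-5) = 10)
I(P, r) = r
B(u) = 30 + 10*u (B(u) = 10*(u + 3) = 10*(3 + u) = 30 + 10*u)
B(6)/I(-7, 13) + t(12, 4) = (30 + 10*6)/13 + 12 = (30 + 60)/13 + 12 = (1/13)*90 + 12 = 90/13 + 12 = 246/13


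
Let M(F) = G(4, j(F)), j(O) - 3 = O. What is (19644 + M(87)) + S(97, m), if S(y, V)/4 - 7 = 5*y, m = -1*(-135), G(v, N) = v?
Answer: 21616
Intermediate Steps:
j(O) = 3 + O
m = 135
M(F) = 4
S(y, V) = 28 + 20*y (S(y, V) = 28 + 4*(5*y) = 28 + 20*y)
(19644 + M(87)) + S(97, m) = (19644 + 4) + (28 + 20*97) = 19648 + (28 + 1940) = 19648 + 1968 = 21616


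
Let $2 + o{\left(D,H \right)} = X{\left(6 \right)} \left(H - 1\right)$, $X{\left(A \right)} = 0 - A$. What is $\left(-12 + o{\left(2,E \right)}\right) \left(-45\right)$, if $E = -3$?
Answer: $-450$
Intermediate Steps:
$X{\left(A \right)} = - A$
$o{\left(D,H \right)} = 4 - 6 H$ ($o{\left(D,H \right)} = -2 + \left(-1\right) 6 \left(H - 1\right) = -2 - 6 \left(-1 + H\right) = -2 - \left(-6 + 6 H\right) = 4 - 6 H$)
$\left(-12 + o{\left(2,E \right)}\right) \left(-45\right) = \left(-12 + \left(4 - -18\right)\right) \left(-45\right) = \left(-12 + \left(4 + 18\right)\right) \left(-45\right) = \left(-12 + 22\right) \left(-45\right) = 10 \left(-45\right) = -450$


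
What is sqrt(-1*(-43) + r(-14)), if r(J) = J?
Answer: sqrt(29) ≈ 5.3852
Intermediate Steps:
sqrt(-1*(-43) + r(-14)) = sqrt(-1*(-43) - 14) = sqrt(43 - 14) = sqrt(29)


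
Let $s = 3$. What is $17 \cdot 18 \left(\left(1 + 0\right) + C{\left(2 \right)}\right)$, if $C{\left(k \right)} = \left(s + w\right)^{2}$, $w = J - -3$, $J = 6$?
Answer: $44370$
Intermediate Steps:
$w = 9$ ($w = 6 - -3 = 6 + 3 = 9$)
$C{\left(k \right)} = 144$ ($C{\left(k \right)} = \left(3 + 9\right)^{2} = 12^{2} = 144$)
$17 \cdot 18 \left(\left(1 + 0\right) + C{\left(2 \right)}\right) = 17 \cdot 18 \left(\left(1 + 0\right) + 144\right) = 306 \left(1 + 144\right) = 306 \cdot 145 = 44370$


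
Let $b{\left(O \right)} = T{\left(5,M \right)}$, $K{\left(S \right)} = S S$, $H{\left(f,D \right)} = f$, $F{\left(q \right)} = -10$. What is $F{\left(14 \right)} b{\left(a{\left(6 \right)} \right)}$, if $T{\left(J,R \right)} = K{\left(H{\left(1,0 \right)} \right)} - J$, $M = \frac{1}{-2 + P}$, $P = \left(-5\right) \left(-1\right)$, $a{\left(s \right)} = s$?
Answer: $40$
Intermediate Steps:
$P = 5$
$M = \frac{1}{3}$ ($M = \frac{1}{-2 + 5} = \frac{1}{3} \approx 0.33333$)
$K{\left(S \right)} = S^{2}$
$T{\left(J,R \right)} = 1 - J$ ($T{\left(J,R \right)} = 1^{2} - J = 1 - J$)
$b{\left(O \right)} = -4$ ($b{\left(O \right)} = 1 - 5 = -4$)
$F{\left(14 \right)} b{\left(a{\left(6 \right)} \right)} = \left(-10\right) \left(-4\right) = 40$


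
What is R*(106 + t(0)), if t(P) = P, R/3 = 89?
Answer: 28302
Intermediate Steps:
R = 267 (R = 3*89 = 267)
R*(106 + t(0)) = 267*(106 + 0) = 267*106 = 28302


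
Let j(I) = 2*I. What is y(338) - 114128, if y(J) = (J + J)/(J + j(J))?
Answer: -342382/3 ≈ -1.1413e+5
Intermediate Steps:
y(J) = ⅔ (y(J) = (J + J)/(J + 2*J) = (2*J)/((3*J)) = (2*J)*(1/(3*J)) = ⅔)
y(338) - 114128 = ⅔ - 114128 = -342382/3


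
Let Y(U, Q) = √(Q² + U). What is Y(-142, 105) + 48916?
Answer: 48916 + √10883 ≈ 49020.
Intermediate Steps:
Y(U, Q) = √(U + Q²)
Y(-142, 105) + 48916 = √(-142 + 105²) + 48916 = √(-142 + 11025) + 48916 = √10883 + 48916 = 48916 + √10883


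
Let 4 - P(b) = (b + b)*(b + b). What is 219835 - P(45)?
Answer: 227931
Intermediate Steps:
P(b) = 4 - 4*b**2 (P(b) = 4 - (b + b)*(b + b) = 4 - 2*b*2*b = 4 - 4*b**2)
219835 - P(45) = 219835 - (4 - 4*45**2) = 219835 - (4 - 4*2025) = 219835 - (4 - 8100) = 219835 - 1*(-8096) = 219835 + 8096 = 227931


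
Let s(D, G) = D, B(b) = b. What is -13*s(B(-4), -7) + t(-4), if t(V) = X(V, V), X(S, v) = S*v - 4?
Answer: 64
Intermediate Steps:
X(S, v) = -4 + S*v
t(V) = -4 + V² (t(V) = -4 + V*V = -4 + V²)
-13*s(B(-4), -7) + t(-4) = -13*(-4) + (-4 + (-4)²) = 52 + (-4 + 16) = 52 + 12 = 64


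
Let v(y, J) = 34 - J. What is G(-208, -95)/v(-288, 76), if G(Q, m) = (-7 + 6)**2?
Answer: -1/42 ≈ -0.023810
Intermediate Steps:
G(Q, m) = 1 (G(Q, m) = (-1)**2 = 1)
G(-208, -95)/v(-288, 76) = 1/(34 - 1*76) = 1/(34 - 76) = 1/(-42) = 1*(-1/42) = -1/42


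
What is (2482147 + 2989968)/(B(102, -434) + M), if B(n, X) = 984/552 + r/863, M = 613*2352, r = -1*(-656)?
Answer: 1974836557/520324769 ≈ 3.7954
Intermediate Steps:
r = 656
M = 1441776
B(n, X) = 50471/19849 (B(n, X) = 984/552 + 656/863 = 984*(1/552) + 656*(1/863) = 41/23 + 656/863 = 50471/19849)
(2482147 + 2989968)/(B(102, -434) + M) = (2482147 + 2989968)/(50471/19849 + 1441776) = 5472115/(28617862295/19849) = 5472115*(19849/28617862295) = 1974836557/520324769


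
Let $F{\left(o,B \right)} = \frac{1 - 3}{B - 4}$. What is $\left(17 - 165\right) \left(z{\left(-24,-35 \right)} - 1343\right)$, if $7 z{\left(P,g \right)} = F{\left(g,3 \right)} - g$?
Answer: $\frac{1385872}{7} \approx 1.9798 \cdot 10^{5}$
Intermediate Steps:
$F{\left(o,B \right)} = - \frac{2}{-4 + B}$
$z{\left(P,g \right)} = \frac{2}{7} - \frac{g}{7}$ ($z{\left(P,g \right)} = \frac{- \frac{2}{-4 + 3} - g}{7} = \frac{- \frac{2}{-1} - g}{7} = \frac{\left(-2\right) \left(-1\right) - g}{7} = \frac{2 - g}{7} = \frac{2}{7} - \frac{g}{7}$)
$\left(17 - 165\right) \left(z{\left(-24,-35 \right)} - 1343\right) = \left(17 - 165\right) \left(\left(\frac{2}{7} - -5\right) - 1343\right) = \left(17 - 165\right) \left(\left(\frac{2}{7} + 5\right) - 1343\right) = - 148 \left(\frac{37}{7} - 1343\right) = \left(-148\right) \left(- \frac{9364}{7}\right) = \frac{1385872}{7}$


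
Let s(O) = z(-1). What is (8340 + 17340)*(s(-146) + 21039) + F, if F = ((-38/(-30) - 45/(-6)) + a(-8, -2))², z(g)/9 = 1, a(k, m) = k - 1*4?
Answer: 486461385409/900 ≈ 5.4051e+8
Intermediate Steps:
a(k, m) = -4 + k (a(k, m) = k - 4 = -4 + k)
z(g) = 9 (z(g) = 9*1 = 9)
s(O) = 9
F = 9409/900 (F = ((-38/(-30) - 45/(-6)) + (-4 - 8))² = ((-38*(-1/30) - 45*(-⅙)) - 12)² = ((19/15 + 15/2) - 12)² = (263/30 - 12)² = (-97/30)² = 9409/900 ≈ 10.454)
(8340 + 17340)*(s(-146) + 21039) + F = (8340 + 17340)*(9 + 21039) + 9409/900 = 25680*21048 + 9409/900 = 540512640 + 9409/900 = 486461385409/900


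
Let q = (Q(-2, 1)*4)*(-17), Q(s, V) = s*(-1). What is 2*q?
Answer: -272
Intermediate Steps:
Q(s, V) = -s
q = -136 (q = (-1*(-2)*4)*(-17) = (2*4)*(-17) = 8*(-17) = -136)
2*q = 2*(-136) = -272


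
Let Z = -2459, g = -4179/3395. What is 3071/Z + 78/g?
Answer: -31619119/489341 ≈ -64.616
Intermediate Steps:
g = -597/485 (g = -4179*1/3395 = -597/485 ≈ -1.2309)
3071/Z + 78/g = 3071/(-2459) + 78/(-597/485) = 3071*(-1/2459) + 78*(-485/597) = -3071/2459 - 12610/199 = -31619119/489341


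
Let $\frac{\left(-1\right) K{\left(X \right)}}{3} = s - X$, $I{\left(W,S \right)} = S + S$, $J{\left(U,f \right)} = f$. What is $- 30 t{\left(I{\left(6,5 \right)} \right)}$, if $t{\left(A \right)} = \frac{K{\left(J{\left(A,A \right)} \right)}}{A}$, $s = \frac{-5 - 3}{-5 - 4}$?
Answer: $-82$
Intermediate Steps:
$I{\left(W,S \right)} = 2 S$
$s = \frac{8}{9}$ ($s = - \frac{8}{-9} = \left(-8\right) \left(- \frac{1}{9}\right) = \frac{8}{9} \approx 0.88889$)
$K{\left(X \right)} = - \frac{8}{3} + 3 X$ ($K{\left(X \right)} = - 3 \left(\frac{8}{9} - X\right) = - \frac{8}{3} + 3 X$)
$t{\left(A \right)} = \frac{- \frac{8}{3} + 3 A}{A}$
$- 30 t{\left(I{\left(6,5 \right)} \right)} = - 30 \left(3 - \frac{8}{3 \cdot 2 \cdot 5}\right) = - 30 \left(3 - \frac{8}{3 \cdot 10}\right) = - 30 \left(3 - \frac{4}{15}\right) = \left(-30\right) \frac{41}{15} = -82$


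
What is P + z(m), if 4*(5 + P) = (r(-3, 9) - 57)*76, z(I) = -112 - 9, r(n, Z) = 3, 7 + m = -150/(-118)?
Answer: -1152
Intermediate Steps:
m = -338/59 (m = -7 - 150/(-118) = -7 - 150*(-1/118) = -7 + 75/59 = -338/59 ≈ -5.7288)
z(I) = -121
P = -1031 (P = -5 + ((3 - 57)*76)/4 = -5 + (-54*76)/4 = -5 + (¼)*(-4104) = -5 - 1026 = -1031)
P + z(m) = -1031 - 121 = -1152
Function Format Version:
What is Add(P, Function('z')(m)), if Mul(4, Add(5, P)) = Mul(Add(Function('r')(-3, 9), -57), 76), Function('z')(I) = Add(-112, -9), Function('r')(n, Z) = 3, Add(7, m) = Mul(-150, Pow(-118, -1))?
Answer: -1152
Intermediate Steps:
m = Rational(-338, 59) (m = Add(-7, Mul(-150, Pow(-118, -1))) = Add(-7, Mul(-150, Rational(-1, 118))) = Add(-7, Rational(75, 59)) = Rational(-338, 59) ≈ -5.7288)
Function('z')(I) = -121
P = -1031 (P = Add(-5, Mul(Rational(1, 4), Mul(Add(3, -57), 76))) = Add(-5, Mul(Rational(1, 4), Mul(-54, 76))) = Add(-5, Mul(Rational(1, 4), -4104)) = Add(-5, -1026) = -1031)
Add(P, Function('z')(m)) = Add(-1031, -121) = -1152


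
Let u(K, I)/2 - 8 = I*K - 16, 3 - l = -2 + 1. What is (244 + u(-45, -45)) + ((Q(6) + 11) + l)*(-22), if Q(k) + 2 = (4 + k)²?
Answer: 1792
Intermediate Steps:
l = 4 (l = 3 - (-2 + 1) = 3 - 1*(-1) = 3 + 1 = 4)
Q(k) = -2 + (4 + k)²
u(K, I) = -16 + 2*I*K (u(K, I) = 16 + 2*(I*K - 16) = 16 + 2*(-16 + I*K) = 16 + (-32 + 2*I*K) = -16 + 2*I*K)
(244 + u(-45, -45)) + ((Q(6) + 11) + l)*(-22) = (244 + (-16 + 2*(-45)*(-45))) + (((-2 + (4 + 6)²) + 11) + 4)*(-22) = (244 + (-16 + 4050)) + (((-2 + 10²) + 11) + 4)*(-22) = (244 + 4034) + (((-2 + 100) + 11) + 4)*(-22) = 4278 + ((98 + 11) + 4)*(-22) = 4278 + (109 + 4)*(-22) = 4278 + 113*(-22) = 4278 - 2486 = 1792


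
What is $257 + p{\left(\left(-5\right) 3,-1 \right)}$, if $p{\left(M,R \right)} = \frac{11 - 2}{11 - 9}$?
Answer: $\frac{523}{2} \approx 261.5$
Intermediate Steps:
$p{\left(M,R \right)} = \frac{9}{2}$
$257 + p{\left(\left(-5\right) 3,-1 \right)} = 257 + \frac{9}{2} = \frac{523}{2}$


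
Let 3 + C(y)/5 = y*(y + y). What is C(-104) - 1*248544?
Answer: -140399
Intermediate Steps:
C(y) = -15 + 10*y² (C(y) = -15 + 5*(y*(y + y)) = -15 + 5*(y*(2*y)) = -15 + 5*(2*y²) = -15 + 10*y²)
C(-104) - 1*248544 = (-15 + 10*(-104)²) - 1*248544 = (-15 + 10*10816) - 248544 = (-15 + 108160) - 248544 = 108145 - 248544 = -140399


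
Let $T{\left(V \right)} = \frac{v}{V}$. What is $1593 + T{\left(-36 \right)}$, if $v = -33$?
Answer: $\frac{19127}{12} \approx 1593.9$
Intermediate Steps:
$T{\left(V \right)} = - \frac{33}{V}$
$1593 + T{\left(-36 \right)} = 1593 - \frac{33}{-36} = 1593 - - \frac{11}{12} = 1593 + \frac{11}{12} = \frac{19127}{12}$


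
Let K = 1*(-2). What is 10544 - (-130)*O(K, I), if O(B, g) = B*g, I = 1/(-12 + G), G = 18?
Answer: 31502/3 ≈ 10501.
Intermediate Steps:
K = -2
I = ⅙ (I = 1/(-12 + 18) = 1/6 = ⅙ ≈ 0.16667)
10544 - (-130)*O(K, I) = 10544 - (-130)*(-2*⅙) = 10544 - (-130)*(-1)/3 = 10544 - 1*130/3 = 10544 - 130/3 = 31502/3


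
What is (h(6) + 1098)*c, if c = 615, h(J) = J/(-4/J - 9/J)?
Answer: 8756370/13 ≈ 6.7357e+5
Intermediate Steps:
h(J) = -J**2/13 (h(J) = J/((-13/J)) = J*(-J/13) = -J**2/13)
(h(6) + 1098)*c = (-1/13*6**2 + 1098)*615 = (-1/13*36 + 1098)*615 = (-36/13 + 1098)*615 = (14238/13)*615 = 8756370/13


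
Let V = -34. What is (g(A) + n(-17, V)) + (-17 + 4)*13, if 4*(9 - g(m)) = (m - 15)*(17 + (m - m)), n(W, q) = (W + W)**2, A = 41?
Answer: 1771/2 ≈ 885.50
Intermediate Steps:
n(W, q) = 4*W**2 (n(W, q) = (2*W)**2 = 4*W**2)
g(m) = 291/4 - 17*m/4 (g(m) = 9 - (m - 15)*(17 + (m - m))/4 = 9 - (-15 + m)*(17 + 0)/4 = 9 - (-15 + m)*17/4 = 9 - (-255 + 17*m)/4 = 9 + (255/4 - 17*m/4) = 291/4 - 17*m/4)
(g(A) + n(-17, V)) + (-17 + 4)*13 = ((291/4 - 17/4*41) + 4*(-17)**2) + (-17 + 4)*13 = ((291/4 - 697/4) + 4*289) - 13*13 = (-203/2 + 1156) - 169 = 2109/2 - 169 = 1771/2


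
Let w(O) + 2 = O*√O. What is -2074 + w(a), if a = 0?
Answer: -2076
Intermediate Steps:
w(O) = -2 + O^(3/2) (w(O) = -2 + O*√O = -2 + O^(3/2))
-2074 + w(a) = -2074 + (-2 + 0^(3/2)) = -2074 + (-2 + 0) = -2074 - 2 = -2076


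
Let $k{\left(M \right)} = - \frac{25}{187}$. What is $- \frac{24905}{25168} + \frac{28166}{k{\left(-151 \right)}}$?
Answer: $- \frac{132561535681}{629200} \approx -2.1068 \cdot 10^{5}$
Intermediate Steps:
$k{\left(M \right)} = - \frac{25}{187}$ ($k{\left(M \right)} = \left(-25\right) \frac{1}{187} = - \frac{25}{187}$)
$- \frac{24905}{25168} + \frac{28166}{k{\left(-151 \right)}} = - \frac{24905}{25168} + \frac{28166}{- \frac{25}{187}} = \left(-24905\right) \frac{1}{25168} + 28166 \left(- \frac{187}{25}\right) = - \frac{24905}{25168} - \frac{5267042}{25} = - \frac{132561535681}{629200}$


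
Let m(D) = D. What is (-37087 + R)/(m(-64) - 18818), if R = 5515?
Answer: 1754/1049 ≈ 1.6721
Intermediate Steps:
(-37087 + R)/(m(-64) - 18818) = (-37087 + 5515)/(-64 - 18818) = -31572/(-18882) = -31572*(-1/18882) = 1754/1049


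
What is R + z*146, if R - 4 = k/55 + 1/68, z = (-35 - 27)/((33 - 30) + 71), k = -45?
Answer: -3296981/27676 ≈ -119.13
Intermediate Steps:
z = -31/37 (z = -62/(3 + 71) = -62/74 = -62*1/74 = -31/37 ≈ -0.83784)
R = 2391/748 (R = 4 + (-45/55 + 1/68) = 4 + (-45*1/55 + 1*(1/68)) = 4 + (-9/11 + 1/68) = 4 - 601/748 = 2391/748 ≈ 3.1965)
R + z*146 = 2391/748 - 31/37*146 = 2391/748 - 4526/37 = -3296981/27676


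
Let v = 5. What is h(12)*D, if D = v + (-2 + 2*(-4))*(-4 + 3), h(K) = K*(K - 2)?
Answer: 1800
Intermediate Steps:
h(K) = K*(-2 + K)
D = 15 (D = 5 + (-2 + 2*(-4))*(-4 + 3) = 5 + (-2 - 8)*(-1) = 5 - 10*(-1) = 5 + 10 = 15)
h(12)*D = (12*(-2 + 12))*15 = (12*10)*15 = 120*15 = 1800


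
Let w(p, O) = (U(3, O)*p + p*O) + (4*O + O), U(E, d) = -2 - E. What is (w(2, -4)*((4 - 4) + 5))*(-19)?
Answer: 3610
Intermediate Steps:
w(p, O) = -5*p + 5*O + O*p (w(p, O) = ((-2 - 1*3)*p + p*O) + (4*O + O) = ((-2 - 3)*p + O*p) + 5*O = (-5*p + O*p) + 5*O = -5*p + 5*O + O*p)
(w(2, -4)*((4 - 4) + 5))*(-19) = ((-5*2 + 5*(-4) - 4*2)*((4 - 4) + 5))*(-19) = ((-10 - 20 - 8)*(0 + 5))*(-19) = -38*5*(-19) = -190*(-19) = 3610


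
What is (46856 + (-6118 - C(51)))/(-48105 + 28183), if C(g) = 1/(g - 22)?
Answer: -1181401/577738 ≈ -2.0449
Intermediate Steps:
C(g) = 1/(-22 + g)
(46856 + (-6118 - C(51)))/(-48105 + 28183) = (46856 + (-6118 - 1/(-22 + 51)))/(-48105 + 28183) = (46856 + (-6118 - 1/29))/(-19922) = (46856 + (-6118 - 1*1/29))*(-1/19922) = (46856 + (-6118 - 1/29))*(-1/19922) = (46856 - 177423/29)*(-1/19922) = (1181401/29)*(-1/19922) = -1181401/577738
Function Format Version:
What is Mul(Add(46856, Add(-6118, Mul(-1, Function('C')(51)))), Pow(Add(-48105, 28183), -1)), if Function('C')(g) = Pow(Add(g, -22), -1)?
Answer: Rational(-1181401, 577738) ≈ -2.0449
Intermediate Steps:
Function('C')(g) = Pow(Add(-22, g), -1)
Mul(Add(46856, Add(-6118, Mul(-1, Function('C')(51)))), Pow(Add(-48105, 28183), -1)) = Mul(Add(46856, Add(-6118, Mul(-1, Pow(Add(-22, 51), -1)))), Pow(Add(-48105, 28183), -1)) = Mul(Add(46856, Add(-6118, Mul(-1, Pow(29, -1)))), Pow(-19922, -1)) = Mul(Add(46856, Add(-6118, Mul(-1, Rational(1, 29)))), Rational(-1, 19922)) = Mul(Add(46856, Add(-6118, Rational(-1, 29))), Rational(-1, 19922)) = Mul(Add(46856, Rational(-177423, 29)), Rational(-1, 19922)) = Mul(Rational(1181401, 29), Rational(-1, 19922)) = Rational(-1181401, 577738)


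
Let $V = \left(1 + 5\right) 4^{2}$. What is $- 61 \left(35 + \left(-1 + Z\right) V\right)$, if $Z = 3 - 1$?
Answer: $-7991$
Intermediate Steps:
$V = 96$ ($V = 6 \cdot 16 = 96$)
$Z = 2$
$- 61 \left(35 + \left(-1 + Z\right) V\right) = - 61 \left(35 + \left(-1 + 2\right) 96\right) = - 61 \left(35 + 1 \cdot 96\right) = - 61 \left(35 + 96\right) = \left(-61\right) 131 = -7991$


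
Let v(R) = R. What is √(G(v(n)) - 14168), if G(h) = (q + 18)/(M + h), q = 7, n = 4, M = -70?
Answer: I*√61717458/66 ≈ 119.03*I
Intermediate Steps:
G(h) = 25/(-70 + h) (G(h) = (7 + 18)/(-70 + h) = 25/(-70 + h))
√(G(v(n)) - 14168) = √(25/(-70 + 4) - 14168) = √(25/(-66) - 14168) = √(25*(-1/66) - 14168) = √(-25/66 - 14168) = √(-935113/66) = I*√61717458/66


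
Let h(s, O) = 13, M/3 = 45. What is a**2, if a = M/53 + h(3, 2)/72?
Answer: 108347281/14561856 ≈ 7.4405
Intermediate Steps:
M = 135 (M = 3*45 = 135)
a = 10409/3816 (a = 135/53 + 13/72 = 10409/3816 ≈ 2.7277)
a**2 = (10409/3816)**2 = 108347281/14561856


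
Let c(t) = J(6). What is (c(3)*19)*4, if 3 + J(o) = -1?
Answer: -304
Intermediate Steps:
J(o) = -4 (J(o) = -3 - 1 = -4)
c(t) = -4
(c(3)*19)*4 = -4*19*4 = -76*4 = -304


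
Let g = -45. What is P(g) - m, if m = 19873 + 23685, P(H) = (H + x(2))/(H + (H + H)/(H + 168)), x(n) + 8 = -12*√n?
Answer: -81669077/1875 + 164*√2/625 ≈ -43557.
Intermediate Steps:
x(n) = -8 - 12*√n
P(H) = (-8 + H - 12*√2)/(H + 2*H/(168 + H)) (P(H) = (H + (-8 - 12*√2))/(H + (H + H)/(H + 168)) = (-8 + H - 12*√2)/(H + (2*H)/(168 + H)) = (-8 + H - 12*√2)/(H + 2*H/(168 + H)))
m = 43558
P(g) - m = (-1344 + (-45)² - 2016*√2 + 160*(-45) - 12*(-45)*√2)/((-45)*(170 - 45)) - 1*43558 = -1/45*(-1344 + 2025 - 2016*√2 - 7200 + 540*√2)/125 - 43558 = -1/45*1/125*(-6519 - 1476*√2) - 43558 = (2173/1875 + 164*√2/625) - 43558 = -81669077/1875 + 164*√2/625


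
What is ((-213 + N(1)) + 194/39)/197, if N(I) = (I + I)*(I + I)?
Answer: -7957/7683 ≈ -1.0357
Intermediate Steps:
N(I) = 4*I² (N(I) = (2*I)*(2*I) = 4*I²)
((-213 + N(1)) + 194/39)/197 = ((-213 + 4*1²) + 194/39)/197 = ((-213 + 4*1) + 194*(1/39))*(1/197) = ((-213 + 4) + 194/39)*(1/197) = (-209 + 194/39)*(1/197) = -7957/39*1/197 = -7957/7683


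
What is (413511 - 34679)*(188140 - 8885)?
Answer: 67907530160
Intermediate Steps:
(413511 - 34679)*(188140 - 8885) = 378832*179255 = 67907530160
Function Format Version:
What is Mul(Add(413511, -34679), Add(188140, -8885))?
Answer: 67907530160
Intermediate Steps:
Mul(Add(413511, -34679), Add(188140, -8885)) = Mul(378832, 179255) = 67907530160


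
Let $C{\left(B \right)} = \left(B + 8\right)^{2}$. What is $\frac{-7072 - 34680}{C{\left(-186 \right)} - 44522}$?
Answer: $\frac{20876}{6419} \approx 3.2522$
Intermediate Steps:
$C{\left(B \right)} = \left(8 + B\right)^{2}$
$\frac{-7072 - 34680}{C{\left(-186 \right)} - 44522} = \frac{-7072 - 34680}{\left(8 - 186\right)^{2} - 44522} = - \frac{41752}{\left(-178\right)^{2} - 44522} = - \frac{41752}{31684 - 44522} = - \frac{41752}{-12838} = \left(-41752\right) \left(- \frac{1}{12838}\right) = \frac{20876}{6419}$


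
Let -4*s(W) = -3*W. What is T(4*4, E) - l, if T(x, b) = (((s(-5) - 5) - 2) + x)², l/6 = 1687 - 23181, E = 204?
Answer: 2063865/16 ≈ 1.2899e+5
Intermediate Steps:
s(W) = 3*W/4 (s(W) = -(-3)*W/4 = 3*W/4)
l = -128964 (l = 6*(1687 - 23181) = 6*(-21494) = -128964)
T(x, b) = (-43/4 + x)² (T(x, b) = ((((¾)*(-5) - 5) - 2) + x)² = (((-15/4 - 5) - 2) + x)² = ((-35/4 - 2) + x)² = (-43/4 + x)²)
T(4*4, E) - l = (-43 + 4*(4*4))²/16 - 1*(-128964) = (-43 + 4*16)²/16 + 128964 = (-43 + 64)²/16 + 128964 = (1/16)*21² + 128964 = (1/16)*441 + 128964 = 441/16 + 128964 = 2063865/16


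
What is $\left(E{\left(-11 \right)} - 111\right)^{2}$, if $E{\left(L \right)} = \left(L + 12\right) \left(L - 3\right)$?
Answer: $15625$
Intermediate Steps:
$E{\left(L \right)} = \left(-3 + L\right) \left(12 + L\right)$ ($E{\left(L \right)} = \left(12 + L\right) \left(-3 + L\right) = \left(-3 + L\right) \left(12 + L\right)$)
$\left(E{\left(-11 \right)} - 111\right)^{2} = \left(\left(-36 + \left(-11\right)^{2} + 9 \left(-11\right)\right) - 111\right)^{2} = \left(\left(-36 + 121 - 99\right) - 111\right)^{2} = \left(-14 - 111\right)^{2} = \left(-125\right)^{2} = 15625$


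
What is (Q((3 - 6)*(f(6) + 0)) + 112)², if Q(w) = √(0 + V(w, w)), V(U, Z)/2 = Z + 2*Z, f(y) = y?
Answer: 12436 + 1344*I*√3 ≈ 12436.0 + 2327.9*I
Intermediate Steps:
V(U, Z) = 6*Z (V(U, Z) = 2*(Z + 2*Z) = 2*(3*Z) = 6*Z)
Q(w) = √6*√w (Q(w) = √(0 + 6*w) = √(6*w) = √6*√w)
(Q((3 - 6)*(f(6) + 0)) + 112)² = (√6*√((3 - 6)*(6 + 0)) + 112)² = (√6*√(-3*6) + 112)² = (√6*√(-18) + 112)² = (√6*(3*I*√2) + 112)² = (6*I*√3 + 112)² = (112 + 6*I*√3)²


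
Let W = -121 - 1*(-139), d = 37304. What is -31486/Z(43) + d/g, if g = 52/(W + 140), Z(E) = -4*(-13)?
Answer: 2931273/26 ≈ 1.1274e+5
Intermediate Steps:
W = 18 (W = -121 + 139 = 18)
Z(E) = 52
g = 26/79 (g = 52/(18 + 140) = 52/158 = 52*(1/158) = 26/79 ≈ 0.32911)
-31486/Z(43) + d/g = -31486/52 + 37304/(26/79) = -31486*1/52 + 37304*(79/26) = -1211/2 + 1473508/13 = 2931273/26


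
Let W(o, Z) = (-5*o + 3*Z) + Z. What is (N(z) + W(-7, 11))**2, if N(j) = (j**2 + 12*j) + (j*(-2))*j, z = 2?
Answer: 9801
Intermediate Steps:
N(j) = -j**2 + 12*j (N(j) = (j**2 + 12*j) + (-2*j)*j = (j**2 + 12*j) - 2*j**2 = -j**2 + 12*j)
W(o, Z) = -5*o + 4*Z
(N(z) + W(-7, 11))**2 = (2*(12 - 1*2) + (-5*(-7) + 4*11))**2 = (2*(12 - 2) + (35 + 44))**2 = (2*10 + 79)**2 = (20 + 79)**2 = 99**2 = 9801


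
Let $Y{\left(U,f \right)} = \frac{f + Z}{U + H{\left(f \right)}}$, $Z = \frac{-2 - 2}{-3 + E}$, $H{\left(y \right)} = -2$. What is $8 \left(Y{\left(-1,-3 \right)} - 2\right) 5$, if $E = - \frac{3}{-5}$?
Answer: $- \frac{560}{9} \approx -62.222$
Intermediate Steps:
$E = \frac{3}{5}$ ($E = \left(-3\right) \left(- \frac{1}{5}\right) = \frac{3}{5} \approx 0.6$)
$Z = \frac{5}{3}$ ($Z = \frac{-2 - 2}{-3 + \frac{3}{5}} = - \frac{4}{- \frac{12}{5}} = \left(-4\right) \left(- \frac{5}{12}\right) = \frac{5}{3} \approx 1.6667$)
$Y{\left(U,f \right)} = \frac{\frac{5}{3} + f}{-2 + U}$ ($Y{\left(U,f \right)} = \frac{f + \frac{5}{3}}{U - 2} = \frac{\frac{5}{3} + f}{-2 + U}$)
$8 \left(Y{\left(-1,-3 \right)} - 2\right) 5 = 8 \left(\frac{\frac{5}{3} - 3}{-2 - 1} - 2\right) 5 = 8 \left(\frac{1}{-3} \left(- \frac{4}{3}\right) - 2\right) 5 = 8 \left(\left(- \frac{1}{3}\right) \left(- \frac{4}{3}\right) - 2\right) 5 = 8 \left(\frac{4}{9} - 2\right) 5 = 8 \left(- \frac{14}{9}\right) 5 = \left(- \frac{112}{9}\right) 5 = - \frac{560}{9}$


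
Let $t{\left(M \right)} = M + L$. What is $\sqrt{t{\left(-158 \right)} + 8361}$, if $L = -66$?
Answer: $\sqrt{8137} \approx 90.205$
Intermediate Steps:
$t{\left(M \right)} = -66 + M$ ($t{\left(M \right)} = M - 66 = -66 + M$)
$\sqrt{t{\left(-158 \right)} + 8361} = \sqrt{\left(-66 - 158\right) + 8361} = \sqrt{-224 + 8361} = \sqrt{8137}$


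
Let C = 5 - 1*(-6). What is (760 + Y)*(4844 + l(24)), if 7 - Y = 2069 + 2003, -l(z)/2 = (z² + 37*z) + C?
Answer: -6259670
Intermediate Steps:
C = 11 (C = 5 + 6 = 11)
l(z) = -22 - 74*z - 2*z² (l(z) = -2*((z² + 37*z) + 11) = -2*(11 + z² + 37*z) = -22 - 74*z - 2*z²)
Y = -4065 (Y = 7 - (2069 + 2003) = 7 - 1*4072 = 7 - 4072 = -4065)
(760 + Y)*(4844 + l(24)) = (760 - 4065)*(4844 + (-22 - 74*24 - 2*24²)) = -3305*(4844 + (-22 - 1776 - 2*576)) = -3305*(4844 + (-22 - 1776 - 1152)) = -3305*(4844 - 2950) = -3305*1894 = -6259670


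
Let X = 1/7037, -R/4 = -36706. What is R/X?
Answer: 1033200488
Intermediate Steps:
R = 146824 (R = -4*(-36706) = 146824)
X = 1/7037 ≈ 0.00014211
R/X = 146824/(1/7037) = 146824*7037 = 1033200488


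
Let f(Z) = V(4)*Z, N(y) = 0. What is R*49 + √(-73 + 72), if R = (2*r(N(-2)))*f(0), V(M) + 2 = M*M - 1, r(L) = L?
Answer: I ≈ 1.0*I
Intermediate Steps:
V(M) = -3 + M² (V(M) = -2 + (M*M - 1) = -2 + (M² - 1) = -2 + (-1 + M²) = -3 + M²)
f(Z) = 13*Z (f(Z) = (-3 + 4²)*Z = (-3 + 16)*Z = 13*Z)
R = 0 (R = (2*0)*(13*0) = 0*0 = 0)
R*49 + √(-73 + 72) = 0*49 + √(-73 + 72) = 0 + √(-1) = 0 + I = I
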